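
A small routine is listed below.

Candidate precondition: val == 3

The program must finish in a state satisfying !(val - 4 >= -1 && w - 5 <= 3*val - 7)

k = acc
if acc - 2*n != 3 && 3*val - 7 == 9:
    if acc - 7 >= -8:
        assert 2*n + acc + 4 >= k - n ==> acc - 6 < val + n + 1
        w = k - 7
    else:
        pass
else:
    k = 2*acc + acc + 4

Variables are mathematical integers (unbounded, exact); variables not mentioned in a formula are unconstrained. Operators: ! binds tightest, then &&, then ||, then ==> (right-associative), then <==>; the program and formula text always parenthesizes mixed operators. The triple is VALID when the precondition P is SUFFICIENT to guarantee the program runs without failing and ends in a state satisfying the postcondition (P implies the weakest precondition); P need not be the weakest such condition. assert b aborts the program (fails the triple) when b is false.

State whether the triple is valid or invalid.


Working backward. After the program, the postcondition !(val - 4 >= -1 && w - 5 <= 3*val - 7) must hold; in canonical form it is !(val >= 3 && w <= 3*val - 2).
Then branch requires (acc >= -1 ==> ((acc + 3*n >= k - 4 ==> acc < n + val + 7) && (!(val >= 3 && k <= 3*val + 5)))) && ((!(acc >= -1)) ==> (!(val >= 3 && w <= 3*val - 2))); else branch requires !(val >= 3 && w <= 3*val - 2).
Before the if: ((acc != 2*n + 3 && 3*val == 16) ==> ((acc >= -1 ==> ((acc + 3*n >= k - 4 ==> acc < n + val + 7) && (!(val >= 3 && k <= 3*val + 5)))) && ((!(acc >= -1)) ==> (!(val >= 3 && w <= 3*val - 2))))) && ((!(acc != 2*n + 3 && 3*val == 16)) ==> (!(val >= 3 && w <= 3*val - 2)))
Before k := acc: ((acc != 2*n + 3 && 3*val == 16) ==> ((acc >= -1 ==> ((3*n >= -4 ==> acc < n + val + 7) && (!(val >= 3 && acc <= 3*val + 5)))) && ((!(acc >= -1)) ==> (!(val >= 3 && w <= 3*val - 2))))) && ((!(acc != 2*n + 3 && 3*val == 16)) ==> (!(val >= 3 && w <= 3*val - 2)))
The weakest precondition is ((acc != 2*n + 3 && 3*val == 16) ==> ((acc >= -1 ==> ((3*n >= -4 ==> acc < n + val + 7) && (!(val >= 3 && acc <= 3*val + 5)))) && ((!(acc >= -1)) ==> (!(val >= 3 && w <= 3*val - 2))))) && ((!(acc != 2*n + 3 && 3*val == 16)) ==> (!(val >= 3 && w <= 3*val - 2))).
Check whether val == 3 implies it.
Countermodel: at the initial state acc = 0, n = 0, val = 3, w = 7, the precondition holds but the weakest precondition fails.
Answer: invalid


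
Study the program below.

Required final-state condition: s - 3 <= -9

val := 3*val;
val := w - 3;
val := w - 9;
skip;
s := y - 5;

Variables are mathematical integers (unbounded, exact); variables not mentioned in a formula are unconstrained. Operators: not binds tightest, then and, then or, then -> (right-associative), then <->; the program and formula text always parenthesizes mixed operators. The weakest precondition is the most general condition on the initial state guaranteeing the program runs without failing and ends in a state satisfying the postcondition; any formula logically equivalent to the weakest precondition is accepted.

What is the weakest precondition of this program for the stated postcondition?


Working backward. After the program, the postcondition s - 3 <= -9 must hold; in canonical form it is s <= -6.
Before s := y - 5: y <= -1
Before skip: y <= -1
Before val := w - 9: y <= -1
Before val := w - 3: y <= -1
Before val := 3*val: y <= -1
Answer: WP = y <= -1


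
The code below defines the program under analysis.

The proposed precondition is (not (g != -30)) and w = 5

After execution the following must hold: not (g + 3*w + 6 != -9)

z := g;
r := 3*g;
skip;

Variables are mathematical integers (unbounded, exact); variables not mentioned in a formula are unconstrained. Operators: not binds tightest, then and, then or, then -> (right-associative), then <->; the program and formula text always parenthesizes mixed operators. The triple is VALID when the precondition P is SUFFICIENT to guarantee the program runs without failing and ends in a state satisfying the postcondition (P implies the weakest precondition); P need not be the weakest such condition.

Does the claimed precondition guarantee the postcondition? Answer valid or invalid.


Working backward. After the program, the postcondition not (g + 3*w + 6 != -9) must hold; in canonical form it is not (g + 3*w != -15).
Before skip: not (g + 3*w != -15)
Before r := 3*g: not (g + 3*w != -15)
Before z := g: not (g + 3*w != -15)
The weakest precondition is not (g + 3*w != -15).
Check whether (not (g != -30)) and w = 5 implies it.
Every state satisfying the precondition satisfies the weakest precondition: the implication holds.
Answer: valid


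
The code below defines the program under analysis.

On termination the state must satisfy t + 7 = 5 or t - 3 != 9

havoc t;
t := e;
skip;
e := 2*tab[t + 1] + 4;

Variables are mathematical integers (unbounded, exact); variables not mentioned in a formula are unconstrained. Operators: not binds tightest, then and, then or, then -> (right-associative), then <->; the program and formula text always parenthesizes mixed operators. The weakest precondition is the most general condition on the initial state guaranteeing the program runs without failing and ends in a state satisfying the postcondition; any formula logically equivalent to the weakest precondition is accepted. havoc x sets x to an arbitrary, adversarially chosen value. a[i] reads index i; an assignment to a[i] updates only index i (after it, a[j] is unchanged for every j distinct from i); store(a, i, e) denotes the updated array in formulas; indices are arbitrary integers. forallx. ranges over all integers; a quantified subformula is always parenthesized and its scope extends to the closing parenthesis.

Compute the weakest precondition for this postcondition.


Working backward. After the program, the postcondition t + 7 = 5 or t - 3 != 9 must hold; in canonical form it is t = -2 or t != 12.
Before e := 2*tab[t + 1] + 4: t = -2 or t != 12
Before skip: t = -2 or t != 12
Before t := e: e = -2 or e != 12
Before havoc t: e = -2 or e != 12
Answer: WP = e = -2 or e != 12


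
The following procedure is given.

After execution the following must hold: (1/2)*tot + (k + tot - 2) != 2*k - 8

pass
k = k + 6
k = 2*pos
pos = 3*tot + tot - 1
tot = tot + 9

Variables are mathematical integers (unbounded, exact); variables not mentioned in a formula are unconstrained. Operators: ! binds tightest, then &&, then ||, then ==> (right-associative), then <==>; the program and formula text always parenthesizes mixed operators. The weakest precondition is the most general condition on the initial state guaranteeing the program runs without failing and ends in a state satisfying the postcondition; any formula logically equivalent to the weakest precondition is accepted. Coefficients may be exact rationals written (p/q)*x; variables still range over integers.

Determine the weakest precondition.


Working backward. After the program, the postcondition (1/2)*tot + (k + tot - 2) != 2*k - 8 must hold; in canonical form it is (3/2)*tot != k - 6.
Before tot := tot + 9: (3/2)*tot != k - 39/2
Before pos := 3*tot + tot - 1: (3/2)*tot != k - 39/2
Before k := 2*pos: (3/2)*tot != 2*pos - 39/2
Before k := k + 6: (3/2)*tot != 2*pos - 39/2
Before skip: (3/2)*tot != 2*pos - 39/2
Answer: WP = (3/2)*tot != 2*pos - 39/2


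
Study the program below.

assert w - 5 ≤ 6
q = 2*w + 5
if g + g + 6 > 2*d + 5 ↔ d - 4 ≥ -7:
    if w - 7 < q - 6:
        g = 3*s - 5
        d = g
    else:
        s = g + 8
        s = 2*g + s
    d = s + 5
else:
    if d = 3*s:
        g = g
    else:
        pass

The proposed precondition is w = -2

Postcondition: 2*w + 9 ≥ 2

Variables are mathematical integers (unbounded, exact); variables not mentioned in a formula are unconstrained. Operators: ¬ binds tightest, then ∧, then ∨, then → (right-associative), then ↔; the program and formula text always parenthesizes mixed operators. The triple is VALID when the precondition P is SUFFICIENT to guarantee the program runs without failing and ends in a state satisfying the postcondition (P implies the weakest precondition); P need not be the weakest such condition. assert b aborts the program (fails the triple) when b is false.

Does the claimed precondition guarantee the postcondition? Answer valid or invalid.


Working backward. After the program, the postcondition 2*w + 9 ≥ 2 must hold; in canonical form it is 2*w ≥ -7.
Then branch requires (w < q + 1 → 2*w ≥ -7) ∧ ((¬(w < q + 1)) → 2*w ≥ -7); else branch requires (d = 3*s → 2*w ≥ -7) ∧ ((¬(d = 3*s)) → 2*w ≥ -7).
Before the if: ((2*g > 2*d - 1 ↔ d ≥ -3) → ((w < q + 1 → 2*w ≥ -7) ∧ ((¬(w < q + 1)) → 2*w ≥ -7))) ∧ ((¬(2*g > 2*d - 1 ↔ d ≥ -3)) → ((d = 3*s → 2*w ≥ -7) ∧ ((¬(d = 3*s)) → 2*w ≥ -7)))
Before q := 2*w + 5: ((2*g > 2*d - 1 ↔ d ≥ -3) → ((w > -6 → 2*w ≥ -7) ∧ ((¬(w > -6)) → 2*w ≥ -7))) ∧ ((¬(2*g > 2*d - 1 ↔ d ≥ -3)) → ((d = 3*s → 2*w ≥ -7) ∧ ((¬(d = 3*s)) → 2*w ≥ -7)))
Before assert w - 5 ≤ 6: w ≤ 11 ∧ ((2*g > 2*d - 1 ↔ d ≥ -3) → ((w > -6 → 2*w ≥ -7) ∧ ((¬(w > -6)) → 2*w ≥ -7))) ∧ ((¬(2*g > 2*d - 1 ↔ d ≥ -3)) → ((d = 3*s → 2*w ≥ -7) ∧ ((¬(d = 3*s)) → 2*w ≥ -7)))
The weakest precondition is w ≤ 11 ∧ ((2*g > 2*d - 1 ↔ d ≥ -3) → ((w > -6 → 2*w ≥ -7) ∧ ((¬(w > -6)) → 2*w ≥ -7))) ∧ ((¬(2*g > 2*d - 1 ↔ d ≥ -3)) → ((d = 3*s → 2*w ≥ -7) ∧ ((¬(d = 3*s)) → 2*w ≥ -7))).
Check whether w = -2 implies it.
Every state satisfying the precondition satisfies the weakest precondition: the implication holds.
Answer: valid


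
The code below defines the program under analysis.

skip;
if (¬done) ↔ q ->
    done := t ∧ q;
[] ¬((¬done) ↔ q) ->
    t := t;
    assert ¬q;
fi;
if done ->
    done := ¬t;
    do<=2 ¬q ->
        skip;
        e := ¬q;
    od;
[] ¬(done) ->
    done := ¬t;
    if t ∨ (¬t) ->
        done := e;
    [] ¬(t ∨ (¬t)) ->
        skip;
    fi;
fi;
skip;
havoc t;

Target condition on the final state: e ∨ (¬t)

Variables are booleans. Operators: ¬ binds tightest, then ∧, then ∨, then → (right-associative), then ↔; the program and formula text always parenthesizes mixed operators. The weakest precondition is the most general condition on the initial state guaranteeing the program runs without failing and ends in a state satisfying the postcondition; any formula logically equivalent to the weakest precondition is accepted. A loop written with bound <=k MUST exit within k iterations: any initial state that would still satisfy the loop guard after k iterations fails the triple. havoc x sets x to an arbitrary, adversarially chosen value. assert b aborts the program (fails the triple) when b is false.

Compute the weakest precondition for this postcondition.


Working backward. After the program, e ∨ (¬t) must hold.
Before havoc t: e
Before skip: e
Then branch requires ((¬q) → (q ∧ (q → (¬q)))) ∧ (q → e); else branch requires e.
Before the if: (done → (((¬q) → (q ∧ (q → (¬q)))) ∧ (q → e))) ∧ ((¬done) → e)
Then branch requires ((t ∧ q) → (((¬q) → (q ∧ (q → (¬q)))) ∧ (q → e))) ∧ ((¬(t ∧ q)) → e); else branch requires (¬q) ∧ (done → (((¬q) → (q ∧ (q → (¬q)))) ∧ (q → e))) ∧ ((¬done) → e).
Before the if: (((¬done) ↔ q) → (((t ∧ q) → (((¬q) → (q ∧ (q → (¬q)))) ∧ (q → e))) ∧ ((¬(t ∧ q)) → e))) ∧ ((¬((¬done) ↔ q)) → ((¬q) ∧ (done → (((¬q) → (q ∧ (q → (¬q)))) ∧ (q → e))) ∧ ((¬done) → e)))
Before skip: (((¬done) ↔ q) → (((t ∧ q) → (((¬q) → (q ∧ (q → (¬q)))) ∧ (q → e))) ∧ ((¬(t ∧ q)) → e))) ∧ ((¬((¬done) ↔ q)) → ((¬q) ∧ (done → (((¬q) → (q ∧ (q → (¬q)))) ∧ (q → e))) ∧ ((¬done) → e)))
Answer: WP = (((¬done) ↔ q) → (((t ∧ q) → (((¬q) → (q ∧ (q → (¬q)))) ∧ (q → e))) ∧ ((¬(t ∧ q)) → e))) ∧ ((¬((¬done) ↔ q)) → ((¬q) ∧ (done → (((¬q) → (q ∧ (q → (¬q)))) ∧ (q → e))) ∧ ((¬done) → e)))


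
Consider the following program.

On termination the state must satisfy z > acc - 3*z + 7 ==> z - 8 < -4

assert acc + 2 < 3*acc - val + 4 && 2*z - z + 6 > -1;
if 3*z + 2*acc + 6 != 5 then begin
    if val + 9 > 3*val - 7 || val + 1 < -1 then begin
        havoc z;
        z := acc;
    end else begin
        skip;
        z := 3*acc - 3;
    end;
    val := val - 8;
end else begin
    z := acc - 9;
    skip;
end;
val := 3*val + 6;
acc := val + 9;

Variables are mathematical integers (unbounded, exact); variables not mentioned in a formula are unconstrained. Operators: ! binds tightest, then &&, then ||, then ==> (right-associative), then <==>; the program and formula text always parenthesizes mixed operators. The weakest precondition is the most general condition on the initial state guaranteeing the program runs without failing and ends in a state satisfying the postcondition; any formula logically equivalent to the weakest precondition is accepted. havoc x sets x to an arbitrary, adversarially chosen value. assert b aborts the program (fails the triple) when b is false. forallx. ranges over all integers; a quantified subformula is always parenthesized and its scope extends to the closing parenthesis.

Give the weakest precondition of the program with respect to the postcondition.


Working backward. After the program, the postcondition z > acc - 3*z + 7 ==> z - 8 < -4 must hold; in canonical form it is 4*z > acc + 7 ==> z < 4.
Before acc := val + 9: 4*z > val + 16 ==> z < 4
Before val := 3*val + 6: 4*z > 3*val + 22 ==> z < 4
Then branch requires ((2*val < 16 || val < -2) ==> (4*acc > 3*val - 2 ==> acc < 4)) && ((!(2*val < 16 || val < -2)) ==> (12*acc > 3*val + 10 ==> 3*acc < 7)); else branch requires 4*acc > 3*val + 58 ==> acc < 13.
Before the if: (2*acc + 3*z != -1 ==> (((2*val < 16 || val < -2) ==> (4*acc > 3*val - 2 ==> acc < 4)) && ((!(2*val < 16 || val < -2)) ==> (12*acc > 3*val + 10 ==> 3*acc < 7)))) && ((!(2*acc + 3*z != -1)) ==> (4*acc > 3*val + 58 ==> acc < 13))
Before assert acc + 2 < 3*acc - val + 4 && 2*z - z + 6 > -1: val < 2*acc + 2 && z > -7 && (2*acc + 3*z != -1 ==> (((2*val < 16 || val < -2) ==> (4*acc > 3*val - 2 ==> acc < 4)) && ((!(2*val < 16 || val < -2)) ==> (12*acc > 3*val + 10 ==> 3*acc < 7)))) && ((!(2*acc + 3*z != -1)) ==> (4*acc > 3*val + 58 ==> acc < 13))
Answer: WP = val < 2*acc + 2 && z > -7 && (2*acc + 3*z != -1 ==> (((2*val < 16 || val < -2) ==> (4*acc > 3*val - 2 ==> acc < 4)) && ((!(2*val < 16 || val < -2)) ==> (12*acc > 3*val + 10 ==> 3*acc < 7)))) && ((!(2*acc + 3*z != -1)) ==> (4*acc > 3*val + 58 ==> acc < 13))


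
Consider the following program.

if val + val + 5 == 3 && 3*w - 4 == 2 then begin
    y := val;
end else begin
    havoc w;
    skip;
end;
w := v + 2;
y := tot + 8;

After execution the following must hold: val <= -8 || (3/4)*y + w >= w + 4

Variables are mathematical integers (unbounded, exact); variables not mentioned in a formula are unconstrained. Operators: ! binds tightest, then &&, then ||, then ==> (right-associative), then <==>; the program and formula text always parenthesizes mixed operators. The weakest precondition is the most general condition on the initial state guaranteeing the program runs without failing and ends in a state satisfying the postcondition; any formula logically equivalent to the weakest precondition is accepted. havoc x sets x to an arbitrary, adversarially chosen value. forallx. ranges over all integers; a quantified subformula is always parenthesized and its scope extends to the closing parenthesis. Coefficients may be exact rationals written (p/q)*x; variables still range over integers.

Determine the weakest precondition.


Working backward. After the program, the postcondition val <= -8 || (3/4)*y + w >= w + 4 must hold; in canonical form it is val <= -8 || (3/4)*y >= 4.
Before y := tot + 8: val <= -8 || (3/4)*tot >= -2
Before w := v + 2: val <= -8 || (3/4)*tot >= -2
Then branch requires val <= -8 || (3/4)*tot >= -2; else branch requires val <= -8 || (3/4)*tot >= -2.
Before the if: ((2*val == -2 && 3*w == 6) ==> (val <= -8 || (3/4)*tot >= -2)) && ((!(2*val == -2 && 3*w == 6)) ==> (val <= -8 || (3/4)*tot >= -2))
Answer: WP = ((2*val == -2 && 3*w == 6) ==> (val <= -8 || (3/4)*tot >= -2)) && ((!(2*val == -2 && 3*w == 6)) ==> (val <= -8 || (3/4)*tot >= -2))


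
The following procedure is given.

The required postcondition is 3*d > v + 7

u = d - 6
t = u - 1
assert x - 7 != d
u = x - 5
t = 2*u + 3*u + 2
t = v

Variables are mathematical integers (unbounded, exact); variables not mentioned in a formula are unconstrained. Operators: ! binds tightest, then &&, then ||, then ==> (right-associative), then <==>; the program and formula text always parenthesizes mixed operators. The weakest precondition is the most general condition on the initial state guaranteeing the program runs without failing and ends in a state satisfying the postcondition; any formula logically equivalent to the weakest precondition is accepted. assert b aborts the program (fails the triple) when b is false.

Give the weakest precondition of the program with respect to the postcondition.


Working backward. After the program, 3*d > v + 7 must hold.
Before t := v: 3*d > v + 7
Before t := 2*u + 3*u + 2: 3*d > v + 7
Before u := x - 5: 3*d > v + 7
Before assert x - 7 != d: x != d + 7 && 3*d > v + 7
Before t := u - 1: x != d + 7 && 3*d > v + 7
Before u := d - 6: x != d + 7 && 3*d > v + 7
Answer: WP = x != d + 7 && 3*d > v + 7


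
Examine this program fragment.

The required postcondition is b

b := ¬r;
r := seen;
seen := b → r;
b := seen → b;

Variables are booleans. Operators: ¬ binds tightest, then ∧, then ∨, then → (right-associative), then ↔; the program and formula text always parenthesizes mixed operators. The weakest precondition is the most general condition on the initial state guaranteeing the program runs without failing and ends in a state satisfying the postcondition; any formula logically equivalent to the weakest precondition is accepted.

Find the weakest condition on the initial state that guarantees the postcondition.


Working backward. After the program, b must hold.
Before b := seen → b: seen → b
Before seen := b → r: (b → r) → b
Before r := seen: (b → seen) → b
Before b := ¬r: ((¬r) → seen) → (¬r)
Answer: WP = ((¬r) → seen) → (¬r)


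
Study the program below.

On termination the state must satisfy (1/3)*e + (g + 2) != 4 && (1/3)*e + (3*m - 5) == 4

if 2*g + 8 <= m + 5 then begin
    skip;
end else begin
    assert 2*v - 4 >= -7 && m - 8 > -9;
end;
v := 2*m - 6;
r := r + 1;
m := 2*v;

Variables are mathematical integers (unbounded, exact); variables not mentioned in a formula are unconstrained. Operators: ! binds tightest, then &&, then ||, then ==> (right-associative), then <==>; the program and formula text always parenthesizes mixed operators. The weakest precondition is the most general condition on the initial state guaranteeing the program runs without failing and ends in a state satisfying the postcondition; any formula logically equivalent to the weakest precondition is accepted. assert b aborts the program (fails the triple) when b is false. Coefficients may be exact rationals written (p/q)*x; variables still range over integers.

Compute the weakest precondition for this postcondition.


Working backward. After the program, the postcondition (1/3)*e + (g + 2) != 4 && (1/3)*e + (3*m - 5) == 4 must hold; in canonical form it is (1/3)*e + g != 2 && (1/3)*e + 3*m == 9.
Before m := 2*v: (1/3)*e + g != 2 && (1/3)*e + 6*v == 9
Before r := r + 1: (1/3)*e + g != 2 && (1/3)*e + 6*v == 9
Before v := 2*m - 6: (1/3)*e + g != 2 && (1/3)*e + 12*m == 45
Then branch requires (1/3)*e + g != 2 && (1/3)*e + 12*m == 45; else branch requires 2*v >= -3 && m > -1 && (1/3)*e + g != 2 && (1/3)*e + 12*m == 45.
Before the if: (2*g <= m - 3 ==> ((1/3)*e + g != 2 && (1/3)*e + 12*m == 45)) && ((!(2*g <= m - 3)) ==> (2*v >= -3 && m > -1 && (1/3)*e + g != 2 && (1/3)*e + 12*m == 45))
Answer: WP = (2*g <= m - 3 ==> ((1/3)*e + g != 2 && (1/3)*e + 12*m == 45)) && ((!(2*g <= m - 3)) ==> (2*v >= -3 && m > -1 && (1/3)*e + g != 2 && (1/3)*e + 12*m == 45))


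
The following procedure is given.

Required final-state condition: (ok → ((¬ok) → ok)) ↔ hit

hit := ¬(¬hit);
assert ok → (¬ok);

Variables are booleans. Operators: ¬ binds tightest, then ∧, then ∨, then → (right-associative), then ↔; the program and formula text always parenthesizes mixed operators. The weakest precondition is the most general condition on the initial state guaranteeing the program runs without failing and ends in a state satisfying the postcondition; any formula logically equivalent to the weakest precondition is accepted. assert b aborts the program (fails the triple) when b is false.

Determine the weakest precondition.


Working backward. After the program, (ok → ((¬ok) → ok)) ↔ hit must hold.
Before assert ok → (¬ok): (ok → (¬ok)) ∧ ((ok → ((¬ok) → ok)) ↔ hit)
Before hit := ¬(¬hit): (ok → (¬ok)) ∧ ((ok → ((¬ok) → ok)) ↔ hit)
Answer: WP = (ok → (¬ok)) ∧ ((ok → ((¬ok) → ok)) ↔ hit)


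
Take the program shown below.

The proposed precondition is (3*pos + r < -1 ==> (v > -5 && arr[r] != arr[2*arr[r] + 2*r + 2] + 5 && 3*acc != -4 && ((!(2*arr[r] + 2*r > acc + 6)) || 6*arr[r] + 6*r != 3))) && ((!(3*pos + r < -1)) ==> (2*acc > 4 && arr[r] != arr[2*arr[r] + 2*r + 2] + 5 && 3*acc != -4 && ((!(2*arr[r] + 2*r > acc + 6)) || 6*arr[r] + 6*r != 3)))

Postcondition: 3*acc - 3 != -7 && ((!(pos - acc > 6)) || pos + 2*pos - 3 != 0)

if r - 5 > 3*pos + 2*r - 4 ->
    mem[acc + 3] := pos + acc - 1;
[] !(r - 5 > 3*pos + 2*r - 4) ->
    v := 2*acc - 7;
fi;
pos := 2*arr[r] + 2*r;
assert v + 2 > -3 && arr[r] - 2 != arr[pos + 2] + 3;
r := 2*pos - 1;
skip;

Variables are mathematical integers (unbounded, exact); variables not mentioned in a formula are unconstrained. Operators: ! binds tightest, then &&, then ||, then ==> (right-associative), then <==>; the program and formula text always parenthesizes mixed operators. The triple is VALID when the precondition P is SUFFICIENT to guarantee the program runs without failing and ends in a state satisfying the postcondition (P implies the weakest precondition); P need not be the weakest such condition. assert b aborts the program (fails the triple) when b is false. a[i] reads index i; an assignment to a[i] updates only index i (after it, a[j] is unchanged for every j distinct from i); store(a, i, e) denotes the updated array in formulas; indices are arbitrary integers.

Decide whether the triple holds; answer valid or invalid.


Working backward. After the program, the postcondition 3*acc - 3 != -7 && ((!(pos - acc > 6)) || pos + 2*pos - 3 != 0) must hold; in canonical form it is 3*acc != -4 && ((!(pos > acc + 6)) || 3*pos != 3).
Before skip: 3*acc != -4 && ((!(pos > acc + 6)) || 3*pos != 3)
Before r := 2*pos - 1: 3*acc != -4 && ((!(pos > acc + 6)) || 3*pos != 3)
Before assert v + 2 > -3 && arr[r] - 2 != arr[pos + 2] + 3: v > -5 && arr[r] != arr[pos + 2] + 5 && 3*acc != -4 && ((!(pos > acc + 6)) || 3*pos != 3)
Before pos := 2*arr[r] + 2*r: v > -5 && arr[r] != arr[2*arr[r] + 2*r + 2] + 5 && 3*acc != -4 && ((!(2*arr[r] + 2*r > acc + 6)) || 6*arr[r] + 6*r != 3)
Then branch requires v > -5 && arr[r] != arr[2*arr[r] + 2*r + 2] + 5 && 3*acc != -4 && ((!(2*arr[r] + 2*r > acc + 6)) || 6*arr[r] + 6*r != 3); else branch requires 2*acc > 2 && arr[r] != arr[2*arr[r] + 2*r + 2] + 5 && 3*acc != -4 && ((!(2*arr[r] + 2*r > acc + 6)) || 6*arr[r] + 6*r != 3).
Before the if: (3*pos + r < -1 ==> (v > -5 && arr[r] != arr[2*arr[r] + 2*r + 2] + 5 && 3*acc != -4 && ((!(2*arr[r] + 2*r > acc + 6)) || 6*arr[r] + 6*r != 3))) && ((!(3*pos + r < -1)) ==> (2*acc > 2 && arr[r] != arr[2*arr[r] + 2*r + 2] + 5 && 3*acc != -4 && ((!(2*arr[r] + 2*r > acc + 6)) || 6*arr[r] + 6*r != 3)))
The weakest precondition is (3*pos + r < -1 ==> (v > -5 && arr[r] != arr[2*arr[r] + 2*r + 2] + 5 && 3*acc != -4 && ((!(2*arr[r] + 2*r > acc + 6)) || 6*arr[r] + 6*r != 3))) && ((!(3*pos + r < -1)) ==> (2*acc > 2 && arr[r] != arr[2*arr[r] + 2*r + 2] + 5 && 3*acc != -4 && ((!(2*arr[r] + 2*r > acc + 6)) || 6*arr[r] + 6*r != 3))).
Check whether (3*pos + r < -1 ==> (v > -5 && arr[r] != arr[2*arr[r] + 2*r + 2] + 5 && 3*acc != -4 && ((!(2*arr[r] + 2*r > acc + 6)) || 6*arr[r] + 6*r != 3))) && ((!(3*pos + r < -1)) ==> (2*acc > 4 && arr[r] != arr[2*arr[r] + 2*r + 2] + 5 && 3*acc != -4 && ((!(2*arr[r] + 2*r > acc + 6)) || 6*arr[r] + 6*r != 3))) implies it.
Every state satisfying the precondition satisfies the weakest precondition: the implication holds.
Answer: valid


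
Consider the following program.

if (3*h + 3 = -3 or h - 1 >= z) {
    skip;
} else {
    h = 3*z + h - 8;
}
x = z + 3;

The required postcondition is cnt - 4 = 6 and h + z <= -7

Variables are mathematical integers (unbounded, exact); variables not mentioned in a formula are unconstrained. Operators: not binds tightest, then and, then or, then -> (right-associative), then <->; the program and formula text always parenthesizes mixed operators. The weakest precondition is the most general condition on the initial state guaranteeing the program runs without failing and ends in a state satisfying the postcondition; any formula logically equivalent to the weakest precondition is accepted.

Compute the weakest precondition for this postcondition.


Working backward. After the program, the postcondition cnt - 4 = 6 and h + z <= -7 must hold; in canonical form it is cnt = 10 and h + z <= -7.
Before x := z + 3: cnt = 10 and h + z <= -7
Then branch requires cnt = 10 and h + z <= -7; else branch requires cnt = 10 and h + 4*z <= 1.
Before the if: ((3*h = -6 or h >= z + 1) -> (cnt = 10 and h + z <= -7)) and ((not (3*h = -6 or h >= z + 1)) -> (cnt = 10 and h + 4*z <= 1))
Answer: WP = ((3*h = -6 or h >= z + 1) -> (cnt = 10 and h + z <= -7)) and ((not (3*h = -6 or h >= z + 1)) -> (cnt = 10 and h + 4*z <= 1))


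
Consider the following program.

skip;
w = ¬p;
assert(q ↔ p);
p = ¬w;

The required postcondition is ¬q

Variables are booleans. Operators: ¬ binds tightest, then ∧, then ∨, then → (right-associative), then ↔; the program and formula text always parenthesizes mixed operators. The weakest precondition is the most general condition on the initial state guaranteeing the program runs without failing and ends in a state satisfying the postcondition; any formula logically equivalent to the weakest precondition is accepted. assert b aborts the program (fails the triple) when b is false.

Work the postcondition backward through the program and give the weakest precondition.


Working backward. After the program, ¬q must hold.
Before p := ¬w: ¬q
Before assert q ↔ p: (q ↔ p) ∧ (¬q)
Before w := ¬p: (q ↔ p) ∧ (¬q)
Before skip: (q ↔ p) ∧ (¬q)
Answer: WP = (q ↔ p) ∧ (¬q)


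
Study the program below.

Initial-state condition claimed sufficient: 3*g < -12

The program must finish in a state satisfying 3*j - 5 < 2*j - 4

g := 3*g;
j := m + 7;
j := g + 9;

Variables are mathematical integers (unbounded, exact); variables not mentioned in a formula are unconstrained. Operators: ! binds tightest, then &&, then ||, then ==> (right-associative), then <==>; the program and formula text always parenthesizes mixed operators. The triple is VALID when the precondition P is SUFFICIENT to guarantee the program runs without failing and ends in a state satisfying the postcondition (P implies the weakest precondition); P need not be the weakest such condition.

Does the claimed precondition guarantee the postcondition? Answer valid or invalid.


Working backward. After the program, the postcondition 3*j - 5 < 2*j - 4 must hold; in canonical form it is j < 1.
Before j := g + 9: g < -8
Before j := m + 7: g < -8
Before g := 3*g: 3*g < -8
The weakest precondition is 3*g < -8.
Check whether 3*g < -12 implies it.
Every state satisfying the precondition satisfies the weakest precondition: the implication holds.
Answer: valid


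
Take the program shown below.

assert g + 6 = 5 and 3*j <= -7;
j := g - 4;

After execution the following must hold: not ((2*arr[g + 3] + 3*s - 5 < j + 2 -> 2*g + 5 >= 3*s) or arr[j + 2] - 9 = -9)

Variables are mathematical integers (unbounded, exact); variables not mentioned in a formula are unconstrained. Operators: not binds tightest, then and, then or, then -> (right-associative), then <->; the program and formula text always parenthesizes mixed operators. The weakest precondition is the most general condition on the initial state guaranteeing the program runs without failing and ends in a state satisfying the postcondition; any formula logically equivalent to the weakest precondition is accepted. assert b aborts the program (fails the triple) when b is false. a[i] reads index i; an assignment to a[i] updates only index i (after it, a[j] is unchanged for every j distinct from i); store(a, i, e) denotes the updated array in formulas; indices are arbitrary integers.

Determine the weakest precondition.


Working backward. After the program, the postcondition not ((2*arr[g + 3] + 3*s - 5 < j + 2 -> 2*g + 5 >= 3*s) or arr[j + 2] - 9 = -9) must hold; in canonical form it is not ((2*arr[g + 3] + 3*s < j + 7 -> 2*g >= 3*s - 5) or arr[j + 2] = 0).
Before j := g - 4: not ((2*arr[g + 3] + 3*s < g + 3 -> 2*g >= 3*s - 5) or arr[g - 2] = 0)
Before assert g + 6 = 5 and 3*j <= -7: g = -1 and 3*j <= -7 and (not ((2*arr[g + 3] + 3*s < g + 3 -> 2*g >= 3*s - 5) or arr[g - 2] = 0))
Answer: WP = g = -1 and 3*j <= -7 and (not ((2*arr[g + 3] + 3*s < g + 3 -> 2*g >= 3*s - 5) or arr[g - 2] = 0))


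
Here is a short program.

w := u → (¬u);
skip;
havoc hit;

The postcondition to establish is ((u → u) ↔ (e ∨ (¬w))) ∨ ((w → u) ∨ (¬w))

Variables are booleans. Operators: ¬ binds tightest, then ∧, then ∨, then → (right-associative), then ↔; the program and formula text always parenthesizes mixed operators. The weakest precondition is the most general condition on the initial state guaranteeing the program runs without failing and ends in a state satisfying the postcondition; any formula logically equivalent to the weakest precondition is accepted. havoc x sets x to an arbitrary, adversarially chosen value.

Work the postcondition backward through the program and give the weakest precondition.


Working backward. After the program, the postcondition ((u → u) ↔ (e ∨ (¬w))) ∨ ((w → u) ∨ (¬w)) must hold; in canonical form it is e ∨ (¬w) ∨ (w → u).
Before havoc hit: e ∨ (¬w) ∨ (w → u)
Before skip: e ∨ (¬w) ∨ (w → u)
Before w := u → (¬u): e ∨ (¬(u → (¬u))) ∨ ((u → (¬u)) → u)
Answer: WP = e ∨ (¬(u → (¬u))) ∨ ((u → (¬u)) → u)


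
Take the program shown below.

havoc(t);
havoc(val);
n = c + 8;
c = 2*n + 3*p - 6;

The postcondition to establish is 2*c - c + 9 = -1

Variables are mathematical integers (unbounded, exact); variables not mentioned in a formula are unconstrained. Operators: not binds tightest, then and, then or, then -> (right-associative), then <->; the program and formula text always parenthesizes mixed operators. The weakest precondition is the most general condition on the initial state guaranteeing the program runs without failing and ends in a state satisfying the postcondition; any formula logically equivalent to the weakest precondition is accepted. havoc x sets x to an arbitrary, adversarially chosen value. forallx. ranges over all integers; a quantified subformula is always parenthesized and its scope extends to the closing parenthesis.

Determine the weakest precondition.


Working backward. After the program, the postcondition 2*c - c + 9 = -1 must hold; in canonical form it is c = -10.
Before c := 2*n + 3*p - 6: 2*n + 3*p = -4
Before n := c + 8: 2*c + 3*p = -20
Before havoc val: 2*c + 3*p = -20
Before havoc t: 2*c + 3*p = -20
Answer: WP = 2*c + 3*p = -20


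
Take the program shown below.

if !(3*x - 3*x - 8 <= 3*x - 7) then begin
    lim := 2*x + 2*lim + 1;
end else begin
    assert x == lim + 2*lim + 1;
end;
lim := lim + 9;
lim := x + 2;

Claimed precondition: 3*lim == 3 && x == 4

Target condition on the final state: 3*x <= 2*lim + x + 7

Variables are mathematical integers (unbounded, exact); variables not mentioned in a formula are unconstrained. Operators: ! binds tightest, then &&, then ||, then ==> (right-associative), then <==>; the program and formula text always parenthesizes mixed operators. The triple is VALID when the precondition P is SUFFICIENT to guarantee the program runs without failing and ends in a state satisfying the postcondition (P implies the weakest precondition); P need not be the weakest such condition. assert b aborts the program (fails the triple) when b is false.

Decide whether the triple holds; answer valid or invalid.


Working backward. After the program, the postcondition 3*x <= 2*lim + x + 7 must hold; in canonical form it is 2*x <= 2*lim + 7.
Before lim := x + 2: true
Before lim := lim + 9: true
Then branch requires true; else branch requires x == 3*lim + 1.
Before the if: 3*x >= -1 ==> x == 3*lim + 1
The weakest precondition is 3*x >= -1 ==> x == 3*lim + 1.
Check whether 3*lim == 3 && x == 4 implies it.
Every state satisfying the precondition satisfies the weakest precondition: the implication holds.
Answer: valid


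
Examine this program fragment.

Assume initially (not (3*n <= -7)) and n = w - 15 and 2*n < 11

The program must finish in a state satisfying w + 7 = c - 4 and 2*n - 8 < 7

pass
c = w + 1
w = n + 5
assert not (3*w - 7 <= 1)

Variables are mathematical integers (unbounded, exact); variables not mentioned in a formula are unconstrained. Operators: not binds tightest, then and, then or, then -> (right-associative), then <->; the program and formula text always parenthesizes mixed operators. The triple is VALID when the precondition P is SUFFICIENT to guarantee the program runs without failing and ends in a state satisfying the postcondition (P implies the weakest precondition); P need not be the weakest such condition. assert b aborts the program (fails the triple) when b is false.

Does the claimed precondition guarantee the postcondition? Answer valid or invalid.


Working backward. After the program, the postcondition w + 7 = c - 4 and 2*n - 8 < 7 must hold; in canonical form it is w = c - 11 and 2*n < 15.
Before assert not (3*w - 7 <= 1): (not (3*w <= 8)) and w = c - 11 and 2*n < 15
Before w := n + 5: (not (3*n <= -7)) and n = c - 16 and 2*n < 15
Before c := w + 1: (not (3*n <= -7)) and n = w - 15 and 2*n < 15
Before skip: (not (3*n <= -7)) and n = w - 15 and 2*n < 15
The weakest precondition is (not (3*n <= -7)) and n = w - 15 and 2*n < 15.
Check whether (not (3*n <= -7)) and n = w - 15 and 2*n < 11 implies it.
Every state satisfying the precondition satisfies the weakest precondition: the implication holds.
Answer: valid


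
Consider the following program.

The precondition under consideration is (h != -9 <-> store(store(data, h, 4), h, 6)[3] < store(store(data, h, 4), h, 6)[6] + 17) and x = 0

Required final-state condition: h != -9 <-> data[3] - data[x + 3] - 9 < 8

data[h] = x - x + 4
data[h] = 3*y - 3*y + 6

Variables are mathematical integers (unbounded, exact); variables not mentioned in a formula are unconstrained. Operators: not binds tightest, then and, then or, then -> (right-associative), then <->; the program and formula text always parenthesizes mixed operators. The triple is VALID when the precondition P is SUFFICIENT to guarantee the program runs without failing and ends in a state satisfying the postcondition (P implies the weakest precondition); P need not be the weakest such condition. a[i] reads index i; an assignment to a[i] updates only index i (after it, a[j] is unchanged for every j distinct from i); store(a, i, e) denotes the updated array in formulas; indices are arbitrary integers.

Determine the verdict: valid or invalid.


Working backward. After the program, the postcondition h != -9 <-> data[3] - data[x + 3] - 9 < 8 must hold; in canonical form it is h != -9 <-> data[3] < data[x + 3] + 17.
Before data[h] := 3*y - 3*y + 6: h != -9 <-> store(data, h, 6)[3] < store(data, h, 6)[x + 3] + 17
Before data[h] := x - x + 4: h != -9 <-> store(store(data, h, 4), h, 6)[3] < store(store(data, h, 4), h, 6)[x + 3] + 17
The weakest precondition is h != -9 <-> store(store(data, h, 4), h, 6)[3] < store(store(data, h, 4), h, 6)[x + 3] + 17.
Check whether (h != -9 <-> store(store(data, h, 4), h, 6)[3] < store(store(data, h, 4), h, 6)[6] + 17) and x = 0 implies it.
Countermodel: at the initial state data = {[-9] = 17, [3] = 17, [6] = 0, elsewhere 17}, h = -9, x = 0, the precondition holds but the weakest precondition fails.
Answer: invalid


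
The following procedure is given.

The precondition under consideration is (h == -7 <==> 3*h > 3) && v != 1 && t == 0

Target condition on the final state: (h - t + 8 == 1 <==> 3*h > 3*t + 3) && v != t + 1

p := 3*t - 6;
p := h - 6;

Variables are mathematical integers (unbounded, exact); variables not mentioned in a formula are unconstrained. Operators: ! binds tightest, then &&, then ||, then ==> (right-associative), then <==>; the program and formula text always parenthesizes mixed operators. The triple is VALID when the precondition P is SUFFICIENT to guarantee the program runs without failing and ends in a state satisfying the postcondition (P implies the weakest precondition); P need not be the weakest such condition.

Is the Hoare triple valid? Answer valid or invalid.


Working backward. After the program, the postcondition (h - t + 8 == 1 <==> 3*h > 3*t + 3) && v != t + 1 must hold; in canonical form it is (h == t - 7 <==> 3*h > 3*t + 3) && v != t + 1.
Before p := h - 6: (h == t - 7 <==> 3*h > 3*t + 3) && v != t + 1
Before p := 3*t - 6: (h == t - 7 <==> 3*h > 3*t + 3) && v != t + 1
The weakest precondition is (h == t - 7 <==> 3*h > 3*t + 3) && v != t + 1.
Check whether (h == -7 <==> 3*h > 3) && v != 1 && t == 0 implies it.
Every state satisfying the precondition satisfies the weakest precondition: the implication holds.
Answer: valid


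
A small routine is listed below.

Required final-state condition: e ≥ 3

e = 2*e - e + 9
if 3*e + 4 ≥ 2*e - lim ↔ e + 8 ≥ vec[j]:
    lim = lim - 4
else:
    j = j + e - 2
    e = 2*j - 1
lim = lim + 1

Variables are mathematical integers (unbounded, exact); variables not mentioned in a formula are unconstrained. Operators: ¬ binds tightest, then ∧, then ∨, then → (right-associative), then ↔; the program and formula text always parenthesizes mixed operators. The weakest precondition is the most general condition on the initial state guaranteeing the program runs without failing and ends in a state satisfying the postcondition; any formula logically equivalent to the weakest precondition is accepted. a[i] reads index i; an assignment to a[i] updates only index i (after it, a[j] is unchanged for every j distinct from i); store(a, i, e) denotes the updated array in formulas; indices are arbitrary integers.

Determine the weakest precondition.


Working backward. After the program, e ≥ 3 must hold.
Before lim := lim + 1: e ≥ 3
Then branch requires e ≥ 3; else branch requires 2*e + 2*j ≥ 8.
Before the if: ((e + lim ≥ -4 ↔ e ≥ vec[j] - 8) → e ≥ 3) ∧ ((¬(e + lim ≥ -4 ↔ e ≥ vec[j] - 8)) → 2*e + 2*j ≥ 8)
Before e := 2*e - e + 9: ((e + lim ≥ -13 ↔ e ≥ vec[j] - 17) → e ≥ -6) ∧ ((¬(e + lim ≥ -13 ↔ e ≥ vec[j] - 17)) → 2*e + 2*j ≥ -10)
Answer: WP = ((e + lim ≥ -13 ↔ e ≥ vec[j] - 17) → e ≥ -6) ∧ ((¬(e + lim ≥ -13 ↔ e ≥ vec[j] - 17)) → 2*e + 2*j ≥ -10)


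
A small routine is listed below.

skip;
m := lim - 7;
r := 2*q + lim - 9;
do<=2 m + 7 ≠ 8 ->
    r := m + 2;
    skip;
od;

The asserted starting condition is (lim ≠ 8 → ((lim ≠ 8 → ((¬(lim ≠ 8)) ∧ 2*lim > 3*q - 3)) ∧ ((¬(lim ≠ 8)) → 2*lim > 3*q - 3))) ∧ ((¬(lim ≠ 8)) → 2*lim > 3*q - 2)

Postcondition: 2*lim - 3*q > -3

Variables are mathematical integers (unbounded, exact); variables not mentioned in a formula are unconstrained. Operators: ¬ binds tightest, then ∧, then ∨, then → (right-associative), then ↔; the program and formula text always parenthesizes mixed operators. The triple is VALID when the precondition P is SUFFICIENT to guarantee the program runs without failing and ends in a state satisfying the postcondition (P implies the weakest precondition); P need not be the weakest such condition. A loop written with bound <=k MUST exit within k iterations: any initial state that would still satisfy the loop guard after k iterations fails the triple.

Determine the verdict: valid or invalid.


Working backward. After the program, the postcondition 2*lim - 3*q > -3 must hold; in canonical form it is 2*lim > 3*q - 3.
Before the loop (bound <=2), unroll the exhaustion recursion (WP_0 = exit-now case; WP_j = one more guarded iteration, up to j = 2):
  WP_0: (¬(m ≠ 1)) ∧ 2*lim > 3*q - 3
  WP_1: (m ≠ 1 → ((¬(m ≠ 1)) ∧ 2*lim > 3*q - 3)) ∧ ((¬(m ≠ 1)) → 2*lim > 3*q - 3)
  WP_2: (m ≠ 1 → ((m ≠ 1 → ((¬(m ≠ 1)) ∧ 2*lim > 3*q - 3)) ∧ ((¬(m ≠ 1)) → 2*lim > 3*q - 3))) ∧ ((¬(m ≠ 1)) → 2*lim > 3*q - 3)
So before the loop: (m ≠ 1 → ((m ≠ 1 → ((¬(m ≠ 1)) ∧ 2*lim > 3*q - 3)) ∧ ((¬(m ≠ 1)) → 2*lim > 3*q - 3))) ∧ ((¬(m ≠ 1)) → 2*lim > 3*q - 3)
Before r := 2*q + lim - 9: (m ≠ 1 → ((m ≠ 1 → ((¬(m ≠ 1)) ∧ 2*lim > 3*q - 3)) ∧ ((¬(m ≠ 1)) → 2*lim > 3*q - 3))) ∧ ((¬(m ≠ 1)) → 2*lim > 3*q - 3)
Before m := lim - 7: (lim ≠ 8 → ((lim ≠ 8 → ((¬(lim ≠ 8)) ∧ 2*lim > 3*q - 3)) ∧ ((¬(lim ≠ 8)) → 2*lim > 3*q - 3))) ∧ ((¬(lim ≠ 8)) → 2*lim > 3*q - 3)
Before skip: (lim ≠ 8 → ((lim ≠ 8 → ((¬(lim ≠ 8)) ∧ 2*lim > 3*q - 3)) ∧ ((¬(lim ≠ 8)) → 2*lim > 3*q - 3))) ∧ ((¬(lim ≠ 8)) → 2*lim > 3*q - 3)
The weakest precondition is (lim ≠ 8 → ((lim ≠ 8 → ((¬(lim ≠ 8)) ∧ 2*lim > 3*q - 3)) ∧ ((¬(lim ≠ 8)) → 2*lim > 3*q - 3))) ∧ ((¬(lim ≠ 8)) → 2*lim > 3*q - 3).
Check whether (lim ≠ 8 → ((lim ≠ 8 → ((¬(lim ≠ 8)) ∧ 2*lim > 3*q - 3)) ∧ ((¬(lim ≠ 8)) → 2*lim > 3*q - 3))) ∧ ((¬(lim ≠ 8)) → 2*lim > 3*q - 2) implies it.
Every state satisfying the precondition satisfies the weakest precondition: the implication holds.
Answer: valid
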